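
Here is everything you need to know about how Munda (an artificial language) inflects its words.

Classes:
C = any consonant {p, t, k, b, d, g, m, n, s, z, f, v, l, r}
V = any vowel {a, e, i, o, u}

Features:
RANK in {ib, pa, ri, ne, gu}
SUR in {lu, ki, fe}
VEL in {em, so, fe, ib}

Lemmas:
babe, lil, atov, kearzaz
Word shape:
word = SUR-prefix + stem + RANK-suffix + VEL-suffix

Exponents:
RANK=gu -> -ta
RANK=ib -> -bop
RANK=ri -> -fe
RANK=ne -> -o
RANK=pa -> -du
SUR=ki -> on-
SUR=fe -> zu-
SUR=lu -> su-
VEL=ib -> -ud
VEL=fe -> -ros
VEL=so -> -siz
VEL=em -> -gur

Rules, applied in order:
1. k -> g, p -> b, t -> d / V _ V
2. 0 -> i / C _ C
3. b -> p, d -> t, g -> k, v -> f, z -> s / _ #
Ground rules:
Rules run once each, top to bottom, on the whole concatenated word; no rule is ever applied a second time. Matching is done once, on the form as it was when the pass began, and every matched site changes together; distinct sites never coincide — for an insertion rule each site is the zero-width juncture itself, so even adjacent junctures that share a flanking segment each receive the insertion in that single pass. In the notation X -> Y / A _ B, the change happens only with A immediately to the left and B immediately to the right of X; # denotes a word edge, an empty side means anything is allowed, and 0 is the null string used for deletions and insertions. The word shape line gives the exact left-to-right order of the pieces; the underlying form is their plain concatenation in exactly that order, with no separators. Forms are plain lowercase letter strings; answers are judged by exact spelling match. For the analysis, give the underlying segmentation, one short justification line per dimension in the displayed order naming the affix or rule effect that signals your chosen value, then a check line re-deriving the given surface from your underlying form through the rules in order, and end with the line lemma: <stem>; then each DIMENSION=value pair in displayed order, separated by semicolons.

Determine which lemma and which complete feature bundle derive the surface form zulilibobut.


underlying: zu-lil-bop-ud
RANK=ib - signalled by the affix -bop
SUR=fe - signalled by the affix zu-
VEL=ib - signalled by the affix -ud
check: zulilbopud -> zulilbobud -> zulilibobud -> zulilibobut
lemma: lil; RANK=ib; SUR=fe; VEL=ib


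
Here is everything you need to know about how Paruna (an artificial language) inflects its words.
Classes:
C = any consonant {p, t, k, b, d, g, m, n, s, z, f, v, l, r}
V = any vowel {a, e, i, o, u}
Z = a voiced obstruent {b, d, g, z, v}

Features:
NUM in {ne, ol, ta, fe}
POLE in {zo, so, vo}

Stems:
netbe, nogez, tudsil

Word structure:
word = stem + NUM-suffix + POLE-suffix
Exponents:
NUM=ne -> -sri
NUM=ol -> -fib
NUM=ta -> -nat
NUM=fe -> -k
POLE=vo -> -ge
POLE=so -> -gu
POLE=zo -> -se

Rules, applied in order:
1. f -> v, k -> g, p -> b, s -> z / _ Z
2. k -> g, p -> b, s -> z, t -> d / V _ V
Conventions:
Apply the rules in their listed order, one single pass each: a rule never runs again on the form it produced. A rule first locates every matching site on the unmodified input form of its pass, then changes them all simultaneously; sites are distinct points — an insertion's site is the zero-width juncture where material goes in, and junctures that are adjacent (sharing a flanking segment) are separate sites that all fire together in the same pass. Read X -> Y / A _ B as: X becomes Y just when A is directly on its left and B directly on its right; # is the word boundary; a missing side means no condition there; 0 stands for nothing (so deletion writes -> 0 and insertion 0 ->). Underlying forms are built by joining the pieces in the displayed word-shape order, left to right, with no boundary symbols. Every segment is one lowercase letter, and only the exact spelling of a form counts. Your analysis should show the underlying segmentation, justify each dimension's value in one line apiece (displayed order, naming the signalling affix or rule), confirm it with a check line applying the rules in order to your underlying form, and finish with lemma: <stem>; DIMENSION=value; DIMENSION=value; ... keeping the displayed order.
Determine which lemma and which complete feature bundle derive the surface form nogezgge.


underlying: nogez-k-ge
NUM=fe - signalled by the affix -k
POLE=vo - signalled by the affix -ge
check: nogezkge -> nogezgge -> nogezgge
lemma: nogez; NUM=fe; POLE=vo


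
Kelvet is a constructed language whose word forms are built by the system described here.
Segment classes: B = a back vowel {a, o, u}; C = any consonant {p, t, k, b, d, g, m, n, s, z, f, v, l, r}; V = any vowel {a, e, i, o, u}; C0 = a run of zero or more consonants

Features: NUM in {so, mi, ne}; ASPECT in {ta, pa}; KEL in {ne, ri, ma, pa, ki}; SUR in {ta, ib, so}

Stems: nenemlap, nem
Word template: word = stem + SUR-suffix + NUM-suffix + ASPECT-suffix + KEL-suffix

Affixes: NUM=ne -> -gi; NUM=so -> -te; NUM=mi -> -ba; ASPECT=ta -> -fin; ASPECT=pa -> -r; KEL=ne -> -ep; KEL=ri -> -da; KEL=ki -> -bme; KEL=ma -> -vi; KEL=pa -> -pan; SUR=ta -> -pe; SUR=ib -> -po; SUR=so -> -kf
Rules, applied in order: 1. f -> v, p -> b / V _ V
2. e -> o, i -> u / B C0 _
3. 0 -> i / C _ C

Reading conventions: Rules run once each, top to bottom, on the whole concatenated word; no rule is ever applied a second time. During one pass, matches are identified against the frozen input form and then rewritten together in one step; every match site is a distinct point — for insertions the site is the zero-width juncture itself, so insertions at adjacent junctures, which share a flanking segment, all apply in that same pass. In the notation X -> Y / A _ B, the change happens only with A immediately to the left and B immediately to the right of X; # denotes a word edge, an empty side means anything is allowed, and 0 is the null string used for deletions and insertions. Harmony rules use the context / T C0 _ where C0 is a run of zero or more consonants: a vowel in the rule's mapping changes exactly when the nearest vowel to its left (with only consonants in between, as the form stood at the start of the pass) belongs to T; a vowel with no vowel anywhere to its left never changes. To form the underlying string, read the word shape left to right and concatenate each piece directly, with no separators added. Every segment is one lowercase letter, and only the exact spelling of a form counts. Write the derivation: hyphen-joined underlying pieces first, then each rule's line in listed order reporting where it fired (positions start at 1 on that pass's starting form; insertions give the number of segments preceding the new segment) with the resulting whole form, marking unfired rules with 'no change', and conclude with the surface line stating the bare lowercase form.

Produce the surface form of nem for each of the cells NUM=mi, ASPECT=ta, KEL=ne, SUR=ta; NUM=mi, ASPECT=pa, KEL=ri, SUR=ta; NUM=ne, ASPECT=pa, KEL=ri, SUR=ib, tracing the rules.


cell NUM=mi, ASPECT=ta, KEL=ne, SUR=ta:
underlying: nem-pe-ba-fin-ep
1. f -> v, p -> b / V _ V: fires at position(s) 8: nempebavinep
2. e -> o, i -> u / B C0 _: fires at position(s) 9: nempebavunep
3. 0 -> i / C _ C: inserts after position(s) 3: nemipebavunep
surface: nemipebavunep

cell NUM=mi, ASPECT=pa, KEL=ri, SUR=ta:
underlying: nem-pe-ba-r-da
1. f -> v, p -> b / V _ V: no change
2. e -> o, i -> u / B C0 _: no change
3. 0 -> i / C _ C: inserts after position(s) 3, 8: nemipebarida
surface: nemipebarida

cell NUM=ne, ASPECT=pa, KEL=ri, SUR=ib:
underlying: nem-po-gi-r-da
1. f -> v, p -> b / V _ V: no change
2. e -> o, i -> u / B C0 _: fires at position(s) 7: nempogurda
3. 0 -> i / C _ C: inserts after position(s) 3, 8: nemipogurida
surface: nemipogurida


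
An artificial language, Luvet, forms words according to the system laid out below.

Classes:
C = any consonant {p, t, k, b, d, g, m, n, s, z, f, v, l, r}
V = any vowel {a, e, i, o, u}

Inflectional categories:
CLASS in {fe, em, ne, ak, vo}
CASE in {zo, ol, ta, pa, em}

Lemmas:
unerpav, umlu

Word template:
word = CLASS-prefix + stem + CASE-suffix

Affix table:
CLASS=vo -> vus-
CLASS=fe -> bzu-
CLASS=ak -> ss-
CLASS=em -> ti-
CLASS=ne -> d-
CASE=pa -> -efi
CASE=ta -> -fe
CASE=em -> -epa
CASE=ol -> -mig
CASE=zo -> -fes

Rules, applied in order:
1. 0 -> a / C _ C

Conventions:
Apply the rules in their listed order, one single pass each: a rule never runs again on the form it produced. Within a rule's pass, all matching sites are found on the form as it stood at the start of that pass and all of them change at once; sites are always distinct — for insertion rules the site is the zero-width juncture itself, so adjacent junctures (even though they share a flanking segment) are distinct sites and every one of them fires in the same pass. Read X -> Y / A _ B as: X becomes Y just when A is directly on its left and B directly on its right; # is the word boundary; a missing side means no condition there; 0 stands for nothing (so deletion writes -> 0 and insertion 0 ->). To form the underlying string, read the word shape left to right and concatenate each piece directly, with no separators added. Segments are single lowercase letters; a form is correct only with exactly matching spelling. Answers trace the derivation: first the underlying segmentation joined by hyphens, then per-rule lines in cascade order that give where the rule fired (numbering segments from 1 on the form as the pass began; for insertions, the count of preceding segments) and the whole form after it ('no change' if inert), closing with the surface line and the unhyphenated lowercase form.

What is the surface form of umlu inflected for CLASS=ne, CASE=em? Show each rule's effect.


underlying: d-umlu-epa
1. 0 -> a / C _ C: inserts after position(s) 3: dumaluepa
surface: dumaluepa


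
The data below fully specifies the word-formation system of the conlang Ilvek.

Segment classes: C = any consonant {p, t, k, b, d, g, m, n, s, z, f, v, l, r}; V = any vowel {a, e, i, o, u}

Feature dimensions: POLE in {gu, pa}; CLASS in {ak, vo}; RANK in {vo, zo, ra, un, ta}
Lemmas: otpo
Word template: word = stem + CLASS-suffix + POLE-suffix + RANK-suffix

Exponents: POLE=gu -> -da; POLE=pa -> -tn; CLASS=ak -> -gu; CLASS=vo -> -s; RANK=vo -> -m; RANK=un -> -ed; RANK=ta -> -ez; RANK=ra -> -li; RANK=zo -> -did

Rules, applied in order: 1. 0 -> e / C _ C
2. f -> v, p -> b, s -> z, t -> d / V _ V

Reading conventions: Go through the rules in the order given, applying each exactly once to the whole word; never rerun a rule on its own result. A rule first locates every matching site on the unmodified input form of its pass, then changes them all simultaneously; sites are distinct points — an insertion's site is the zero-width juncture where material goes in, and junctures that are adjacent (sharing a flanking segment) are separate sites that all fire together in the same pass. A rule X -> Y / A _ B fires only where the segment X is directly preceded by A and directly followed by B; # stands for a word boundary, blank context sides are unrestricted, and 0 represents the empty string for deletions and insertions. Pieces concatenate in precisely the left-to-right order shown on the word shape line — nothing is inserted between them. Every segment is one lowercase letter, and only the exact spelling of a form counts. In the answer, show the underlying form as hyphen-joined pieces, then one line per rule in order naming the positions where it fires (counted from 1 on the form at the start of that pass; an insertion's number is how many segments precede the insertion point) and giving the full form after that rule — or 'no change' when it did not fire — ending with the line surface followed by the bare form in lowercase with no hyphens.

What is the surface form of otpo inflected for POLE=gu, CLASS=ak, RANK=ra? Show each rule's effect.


underlying: otpo-gu-da-li
1. 0 -> e / C _ C: inserts after position(s) 2: otepogudali
2. f -> v, p -> b, s -> z, t -> d / V _ V: fires at position(s) 2, 4: odebogudali
surface: odebogudali


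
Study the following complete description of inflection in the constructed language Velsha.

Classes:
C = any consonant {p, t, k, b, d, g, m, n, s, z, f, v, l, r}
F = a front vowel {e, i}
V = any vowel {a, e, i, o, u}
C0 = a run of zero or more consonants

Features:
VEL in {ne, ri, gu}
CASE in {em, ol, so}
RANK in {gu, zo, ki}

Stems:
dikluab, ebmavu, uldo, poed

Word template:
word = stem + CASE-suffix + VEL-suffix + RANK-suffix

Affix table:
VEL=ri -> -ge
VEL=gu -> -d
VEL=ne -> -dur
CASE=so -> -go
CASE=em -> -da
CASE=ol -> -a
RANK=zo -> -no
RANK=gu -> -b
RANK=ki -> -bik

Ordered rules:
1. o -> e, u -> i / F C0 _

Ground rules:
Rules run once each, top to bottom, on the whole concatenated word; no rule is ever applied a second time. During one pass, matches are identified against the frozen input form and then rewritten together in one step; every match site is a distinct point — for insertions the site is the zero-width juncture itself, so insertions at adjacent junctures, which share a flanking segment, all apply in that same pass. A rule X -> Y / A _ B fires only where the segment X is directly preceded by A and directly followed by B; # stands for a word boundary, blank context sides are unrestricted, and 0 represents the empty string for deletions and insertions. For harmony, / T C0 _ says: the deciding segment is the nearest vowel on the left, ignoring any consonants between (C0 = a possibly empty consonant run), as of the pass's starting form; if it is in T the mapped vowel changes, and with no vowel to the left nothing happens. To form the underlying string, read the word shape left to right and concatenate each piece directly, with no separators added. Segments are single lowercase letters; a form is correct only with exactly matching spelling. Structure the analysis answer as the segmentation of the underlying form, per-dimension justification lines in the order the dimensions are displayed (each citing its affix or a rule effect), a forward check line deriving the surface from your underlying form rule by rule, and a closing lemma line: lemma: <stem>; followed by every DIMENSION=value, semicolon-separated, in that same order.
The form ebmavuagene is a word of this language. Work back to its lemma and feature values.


underlying: ebmavu-a-ge-no
VEL=ri - signalled by the affix -ge
CASE=ol - signalled by the affix -a
RANK=zo - signalled by the affix -no
check: ebmavuageno -> ebmavuagene
lemma: ebmavu; VEL=ri; CASE=ol; RANK=zo


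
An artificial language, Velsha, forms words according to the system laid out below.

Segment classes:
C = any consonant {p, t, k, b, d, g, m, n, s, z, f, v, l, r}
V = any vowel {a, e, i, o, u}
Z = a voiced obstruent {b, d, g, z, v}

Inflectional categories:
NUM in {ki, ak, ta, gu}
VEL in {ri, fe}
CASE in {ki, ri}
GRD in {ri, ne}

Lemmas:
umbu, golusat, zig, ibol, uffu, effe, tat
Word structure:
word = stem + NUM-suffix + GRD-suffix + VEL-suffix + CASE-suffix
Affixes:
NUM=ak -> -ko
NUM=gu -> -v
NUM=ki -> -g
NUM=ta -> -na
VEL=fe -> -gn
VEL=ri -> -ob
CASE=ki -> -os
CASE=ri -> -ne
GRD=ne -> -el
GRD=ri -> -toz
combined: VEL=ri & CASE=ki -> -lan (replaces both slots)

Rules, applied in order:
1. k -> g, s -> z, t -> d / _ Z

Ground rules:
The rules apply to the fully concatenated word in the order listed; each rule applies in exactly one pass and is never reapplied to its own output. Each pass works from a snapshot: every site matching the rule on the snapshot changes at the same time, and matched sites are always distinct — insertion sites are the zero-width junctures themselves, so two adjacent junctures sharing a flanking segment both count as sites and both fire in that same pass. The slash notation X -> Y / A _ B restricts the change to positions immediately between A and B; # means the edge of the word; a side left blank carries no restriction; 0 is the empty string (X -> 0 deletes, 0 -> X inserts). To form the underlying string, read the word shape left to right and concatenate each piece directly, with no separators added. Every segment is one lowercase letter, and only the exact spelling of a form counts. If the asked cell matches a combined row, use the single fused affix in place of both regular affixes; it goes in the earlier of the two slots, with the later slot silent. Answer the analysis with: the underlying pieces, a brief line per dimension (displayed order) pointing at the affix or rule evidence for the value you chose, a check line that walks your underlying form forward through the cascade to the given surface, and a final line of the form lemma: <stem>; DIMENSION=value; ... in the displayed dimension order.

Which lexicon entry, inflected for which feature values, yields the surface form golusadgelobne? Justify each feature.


underlying: golusat-g-el-ob-ne
NUM=ki - signalled by the affix -g
VEL=ri - signalled by the affix -ob
CASE=ri - signalled by the affix -ne
GRD=ne - signalled by the affix -el
check: golusatgelobne -> golusadgelobne
lemma: golusat; NUM=ki; VEL=ri; CASE=ri; GRD=ne


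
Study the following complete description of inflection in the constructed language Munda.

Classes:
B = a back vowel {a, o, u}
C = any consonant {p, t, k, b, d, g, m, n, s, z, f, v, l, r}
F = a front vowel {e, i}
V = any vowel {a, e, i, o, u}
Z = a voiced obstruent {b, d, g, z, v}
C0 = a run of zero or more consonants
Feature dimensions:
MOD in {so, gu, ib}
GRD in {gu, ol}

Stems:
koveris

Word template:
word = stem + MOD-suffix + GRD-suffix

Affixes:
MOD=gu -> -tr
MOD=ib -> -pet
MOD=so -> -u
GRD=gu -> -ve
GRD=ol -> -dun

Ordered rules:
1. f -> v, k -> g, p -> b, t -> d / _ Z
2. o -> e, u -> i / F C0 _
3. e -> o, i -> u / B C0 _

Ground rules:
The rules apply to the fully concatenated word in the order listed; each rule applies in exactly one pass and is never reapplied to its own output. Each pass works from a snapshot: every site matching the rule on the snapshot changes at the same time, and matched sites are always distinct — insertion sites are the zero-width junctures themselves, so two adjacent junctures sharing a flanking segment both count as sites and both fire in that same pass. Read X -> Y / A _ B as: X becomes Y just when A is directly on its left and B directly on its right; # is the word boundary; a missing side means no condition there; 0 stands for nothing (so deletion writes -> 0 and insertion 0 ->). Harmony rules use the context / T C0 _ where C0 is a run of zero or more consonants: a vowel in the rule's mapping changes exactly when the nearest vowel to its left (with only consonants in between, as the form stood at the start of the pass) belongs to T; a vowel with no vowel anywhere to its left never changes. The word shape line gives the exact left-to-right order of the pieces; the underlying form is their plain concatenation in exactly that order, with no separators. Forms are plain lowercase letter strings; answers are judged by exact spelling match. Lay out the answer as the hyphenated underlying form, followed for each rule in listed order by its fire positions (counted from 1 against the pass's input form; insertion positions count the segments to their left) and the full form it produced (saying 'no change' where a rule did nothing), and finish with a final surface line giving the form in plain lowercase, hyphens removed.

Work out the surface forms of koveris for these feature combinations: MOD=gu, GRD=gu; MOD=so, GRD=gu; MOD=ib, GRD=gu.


cell MOD=gu, GRD=gu:
underlying: koveris-tr-ve
1. f -> v, k -> g, p -> b, t -> d / _ Z: no change
2. o -> e, u -> i / F C0 _: no change
3. e -> o, i -> u / B C0 _: fires at position(s) 4: kovoristrve
surface: kovoristrve

cell MOD=so, GRD=gu:
underlying: koveris-u-ve
1. f -> v, k -> g, p -> b, t -> d / _ Z: no change
2. o -> e, u -> i / F C0 _: fires at position(s) 8: koverisive
3. e -> o, i -> u / B C0 _: fires at position(s) 4: kovorisive
surface: kovorisive

cell MOD=ib, GRD=gu:
underlying: koveris-pet-ve
1. f -> v, k -> g, p -> b, t -> d / _ Z: fires at position(s) 10: koverispedve
2. o -> e, u -> i / F C0 _: no change
3. e -> o, i -> u / B C0 _: fires at position(s) 4: kovorispedve
surface: kovorispedve


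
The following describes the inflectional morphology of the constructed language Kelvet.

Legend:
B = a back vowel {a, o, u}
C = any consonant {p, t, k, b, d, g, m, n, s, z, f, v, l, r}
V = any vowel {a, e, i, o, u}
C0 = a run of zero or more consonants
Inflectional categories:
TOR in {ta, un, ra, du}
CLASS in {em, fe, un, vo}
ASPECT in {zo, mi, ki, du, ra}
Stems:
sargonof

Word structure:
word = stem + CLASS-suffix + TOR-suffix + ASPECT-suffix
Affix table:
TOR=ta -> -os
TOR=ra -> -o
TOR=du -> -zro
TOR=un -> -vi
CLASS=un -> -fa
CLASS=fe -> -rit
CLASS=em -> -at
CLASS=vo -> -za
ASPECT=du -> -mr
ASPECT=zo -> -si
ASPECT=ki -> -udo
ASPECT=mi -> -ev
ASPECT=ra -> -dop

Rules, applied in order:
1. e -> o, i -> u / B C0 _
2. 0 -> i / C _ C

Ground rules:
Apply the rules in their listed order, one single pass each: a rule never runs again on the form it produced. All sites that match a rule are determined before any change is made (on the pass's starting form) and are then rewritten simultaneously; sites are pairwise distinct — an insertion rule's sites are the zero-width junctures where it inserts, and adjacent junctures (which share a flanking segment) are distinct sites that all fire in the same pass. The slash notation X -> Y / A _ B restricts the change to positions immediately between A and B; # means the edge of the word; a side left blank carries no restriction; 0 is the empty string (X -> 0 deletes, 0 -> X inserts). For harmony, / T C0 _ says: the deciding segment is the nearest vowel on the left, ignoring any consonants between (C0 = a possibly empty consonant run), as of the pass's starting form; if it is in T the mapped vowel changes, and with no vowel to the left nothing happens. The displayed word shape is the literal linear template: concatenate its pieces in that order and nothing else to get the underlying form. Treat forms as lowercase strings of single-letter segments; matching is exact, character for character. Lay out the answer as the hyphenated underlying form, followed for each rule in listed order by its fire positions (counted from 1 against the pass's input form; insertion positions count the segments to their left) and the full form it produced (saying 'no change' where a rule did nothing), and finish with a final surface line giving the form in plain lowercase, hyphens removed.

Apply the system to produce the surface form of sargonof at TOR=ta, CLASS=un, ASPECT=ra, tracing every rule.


underlying: sargonof-fa-os-dop
1. e -> o, i -> u / B C0 _: no change
2. 0 -> i / C _ C: inserts after position(s) 3, 8, 12: sarigonofifaosidop
surface: sarigonofifaosidop


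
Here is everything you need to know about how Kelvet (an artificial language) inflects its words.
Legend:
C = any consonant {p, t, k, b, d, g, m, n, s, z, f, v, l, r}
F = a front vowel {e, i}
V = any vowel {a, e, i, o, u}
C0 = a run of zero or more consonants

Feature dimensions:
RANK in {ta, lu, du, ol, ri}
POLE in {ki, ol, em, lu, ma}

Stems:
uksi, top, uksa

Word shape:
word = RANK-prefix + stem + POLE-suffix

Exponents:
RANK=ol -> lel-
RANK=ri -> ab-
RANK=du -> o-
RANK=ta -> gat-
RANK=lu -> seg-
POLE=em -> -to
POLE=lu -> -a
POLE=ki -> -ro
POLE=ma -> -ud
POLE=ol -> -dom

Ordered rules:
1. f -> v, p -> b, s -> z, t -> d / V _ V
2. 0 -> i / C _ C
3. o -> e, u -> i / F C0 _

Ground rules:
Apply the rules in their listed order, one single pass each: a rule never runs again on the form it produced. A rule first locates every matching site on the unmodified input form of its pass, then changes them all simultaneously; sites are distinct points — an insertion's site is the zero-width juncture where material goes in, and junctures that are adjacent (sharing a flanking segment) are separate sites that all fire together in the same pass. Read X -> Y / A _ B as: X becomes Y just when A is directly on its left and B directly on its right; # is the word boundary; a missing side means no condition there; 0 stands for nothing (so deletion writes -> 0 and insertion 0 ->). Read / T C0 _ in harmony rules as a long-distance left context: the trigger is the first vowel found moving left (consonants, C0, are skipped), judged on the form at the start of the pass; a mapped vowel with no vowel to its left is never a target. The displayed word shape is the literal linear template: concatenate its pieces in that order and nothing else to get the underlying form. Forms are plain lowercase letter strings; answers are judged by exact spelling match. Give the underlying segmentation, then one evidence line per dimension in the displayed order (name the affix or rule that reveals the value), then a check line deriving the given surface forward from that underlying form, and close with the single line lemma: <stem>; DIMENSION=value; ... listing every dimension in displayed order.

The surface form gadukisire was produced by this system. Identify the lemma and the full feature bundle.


underlying: gat-uksi-ro
RANK=ta - signalled by the affix gat-
POLE=ki - signalled by the affix -ro
check: gatuksiro -> gaduksiro -> gadukisiro -> gadukisire
lemma: uksi; RANK=ta; POLE=ki


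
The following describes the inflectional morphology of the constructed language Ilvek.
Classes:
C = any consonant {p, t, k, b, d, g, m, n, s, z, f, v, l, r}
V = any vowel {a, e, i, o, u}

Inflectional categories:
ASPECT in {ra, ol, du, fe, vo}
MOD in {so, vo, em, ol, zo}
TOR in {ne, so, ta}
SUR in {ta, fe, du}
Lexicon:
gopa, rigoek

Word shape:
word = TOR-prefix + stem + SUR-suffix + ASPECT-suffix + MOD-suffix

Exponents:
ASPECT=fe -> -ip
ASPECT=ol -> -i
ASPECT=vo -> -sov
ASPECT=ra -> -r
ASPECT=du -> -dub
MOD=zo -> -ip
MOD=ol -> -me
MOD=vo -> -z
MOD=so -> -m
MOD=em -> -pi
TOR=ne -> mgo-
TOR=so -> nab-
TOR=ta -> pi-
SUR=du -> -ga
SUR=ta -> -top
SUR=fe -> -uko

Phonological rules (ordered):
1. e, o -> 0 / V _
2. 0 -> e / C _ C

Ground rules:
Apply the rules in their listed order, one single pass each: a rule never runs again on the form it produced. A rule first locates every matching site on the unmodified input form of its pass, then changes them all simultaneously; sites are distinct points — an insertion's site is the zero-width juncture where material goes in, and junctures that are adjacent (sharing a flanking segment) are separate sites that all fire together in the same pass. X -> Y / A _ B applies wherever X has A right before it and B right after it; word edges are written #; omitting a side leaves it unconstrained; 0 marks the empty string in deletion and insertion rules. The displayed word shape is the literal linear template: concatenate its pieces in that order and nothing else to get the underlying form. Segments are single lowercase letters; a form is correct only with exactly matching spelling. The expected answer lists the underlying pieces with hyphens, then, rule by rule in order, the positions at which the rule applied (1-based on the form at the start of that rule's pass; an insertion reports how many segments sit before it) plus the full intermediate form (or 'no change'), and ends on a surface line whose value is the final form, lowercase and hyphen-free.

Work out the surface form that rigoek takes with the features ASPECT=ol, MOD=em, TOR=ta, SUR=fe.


underlying: pi-rigoek-uko-i-pi
1. e, o -> 0 / V _: fires at position(s) 7: pirigokukoipi
2. 0 -> e / C _ C: no change
surface: pirigokukoipi


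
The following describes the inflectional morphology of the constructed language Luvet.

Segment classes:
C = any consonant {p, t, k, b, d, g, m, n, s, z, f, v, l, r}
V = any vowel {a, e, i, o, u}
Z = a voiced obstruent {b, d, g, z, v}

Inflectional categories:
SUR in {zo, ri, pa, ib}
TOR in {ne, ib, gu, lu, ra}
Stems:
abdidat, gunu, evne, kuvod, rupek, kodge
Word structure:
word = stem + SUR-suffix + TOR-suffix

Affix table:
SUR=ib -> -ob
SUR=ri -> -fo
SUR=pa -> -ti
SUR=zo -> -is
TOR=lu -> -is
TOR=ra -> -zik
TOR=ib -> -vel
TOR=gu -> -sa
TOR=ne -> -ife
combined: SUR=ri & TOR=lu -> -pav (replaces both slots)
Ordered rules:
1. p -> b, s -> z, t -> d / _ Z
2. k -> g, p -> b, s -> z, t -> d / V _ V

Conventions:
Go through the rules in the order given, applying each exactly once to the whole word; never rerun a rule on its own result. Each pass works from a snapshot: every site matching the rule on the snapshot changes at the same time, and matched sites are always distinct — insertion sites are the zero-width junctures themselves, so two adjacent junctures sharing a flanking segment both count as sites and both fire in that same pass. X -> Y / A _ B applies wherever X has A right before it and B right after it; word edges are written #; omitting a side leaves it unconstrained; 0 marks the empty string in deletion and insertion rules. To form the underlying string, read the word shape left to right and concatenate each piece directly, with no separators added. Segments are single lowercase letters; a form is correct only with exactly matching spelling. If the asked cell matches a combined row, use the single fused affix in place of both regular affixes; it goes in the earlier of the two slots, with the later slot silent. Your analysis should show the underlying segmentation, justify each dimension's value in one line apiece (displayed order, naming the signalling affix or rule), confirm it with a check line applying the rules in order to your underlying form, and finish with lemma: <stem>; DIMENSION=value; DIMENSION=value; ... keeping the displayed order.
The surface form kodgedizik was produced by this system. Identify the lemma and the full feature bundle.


underlying: kodge-ti-zik
SUR=pa - signalled by the affix -ti
TOR=ra - signalled by the affix -zik
check: kodgetizik -> kodgetizik -> kodgedizik
lemma: kodge; SUR=pa; TOR=ra


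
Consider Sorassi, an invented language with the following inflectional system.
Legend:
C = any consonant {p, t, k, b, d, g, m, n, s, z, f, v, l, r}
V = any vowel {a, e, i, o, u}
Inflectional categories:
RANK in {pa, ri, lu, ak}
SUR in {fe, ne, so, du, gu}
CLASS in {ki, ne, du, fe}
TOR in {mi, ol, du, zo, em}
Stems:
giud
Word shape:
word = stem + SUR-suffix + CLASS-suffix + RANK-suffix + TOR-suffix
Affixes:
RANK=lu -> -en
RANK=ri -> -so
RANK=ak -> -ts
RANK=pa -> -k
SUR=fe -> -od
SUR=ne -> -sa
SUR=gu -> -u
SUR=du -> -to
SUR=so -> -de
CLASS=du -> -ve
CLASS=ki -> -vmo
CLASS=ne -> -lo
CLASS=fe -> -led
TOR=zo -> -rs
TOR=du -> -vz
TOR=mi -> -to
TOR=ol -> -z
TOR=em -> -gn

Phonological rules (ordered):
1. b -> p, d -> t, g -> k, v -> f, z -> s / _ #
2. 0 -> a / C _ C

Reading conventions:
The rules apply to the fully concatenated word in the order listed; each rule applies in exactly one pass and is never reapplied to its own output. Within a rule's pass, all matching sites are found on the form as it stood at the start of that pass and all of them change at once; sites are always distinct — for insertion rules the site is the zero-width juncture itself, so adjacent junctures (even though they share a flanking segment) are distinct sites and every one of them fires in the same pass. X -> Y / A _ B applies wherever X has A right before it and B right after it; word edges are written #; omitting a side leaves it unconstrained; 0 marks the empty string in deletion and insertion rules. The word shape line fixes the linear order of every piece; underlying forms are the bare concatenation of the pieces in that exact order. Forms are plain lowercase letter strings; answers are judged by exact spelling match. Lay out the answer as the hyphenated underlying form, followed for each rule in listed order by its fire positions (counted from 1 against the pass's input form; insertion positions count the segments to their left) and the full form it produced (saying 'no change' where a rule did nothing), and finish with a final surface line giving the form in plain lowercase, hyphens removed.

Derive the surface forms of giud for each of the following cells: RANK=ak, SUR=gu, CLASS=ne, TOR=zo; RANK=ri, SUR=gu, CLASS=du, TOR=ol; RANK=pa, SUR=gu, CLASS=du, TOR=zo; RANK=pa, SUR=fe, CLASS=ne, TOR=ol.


cell RANK=ak, SUR=gu, CLASS=ne, TOR=zo:
underlying: giud-u-lo-ts-rs
1. b -> p, d -> t, g -> k, v -> f, z -> s / _ #: no change
2. 0 -> a / C _ C: inserts after position(s) 8, 9, 10: giudulotasaras
surface: giudulotasaras

cell RANK=ri, SUR=gu, CLASS=du, TOR=ol:
underlying: giud-u-ve-so-z
1. b -> p, d -> t, g -> k, v -> f, z -> s / _ #: fires at position(s) 10: giuduvesos
2. 0 -> a / C _ C: no change
surface: giuduvesos

cell RANK=pa, SUR=gu, CLASS=du, TOR=zo:
underlying: giud-u-ve-k-rs
1. b -> p, d -> t, g -> k, v -> f, z -> s / _ #: no change
2. 0 -> a / C _ C: inserts after position(s) 8, 9: giuduvekaras
surface: giuduvekaras

cell RANK=pa, SUR=fe, CLASS=ne, TOR=ol:
underlying: giud-od-lo-k-z
1. b -> p, d -> t, g -> k, v -> f, z -> s / _ #: fires at position(s) 10: giudodloks
2. 0 -> a / C _ C: inserts after position(s) 6, 9: giudodalokas
surface: giudodalokas


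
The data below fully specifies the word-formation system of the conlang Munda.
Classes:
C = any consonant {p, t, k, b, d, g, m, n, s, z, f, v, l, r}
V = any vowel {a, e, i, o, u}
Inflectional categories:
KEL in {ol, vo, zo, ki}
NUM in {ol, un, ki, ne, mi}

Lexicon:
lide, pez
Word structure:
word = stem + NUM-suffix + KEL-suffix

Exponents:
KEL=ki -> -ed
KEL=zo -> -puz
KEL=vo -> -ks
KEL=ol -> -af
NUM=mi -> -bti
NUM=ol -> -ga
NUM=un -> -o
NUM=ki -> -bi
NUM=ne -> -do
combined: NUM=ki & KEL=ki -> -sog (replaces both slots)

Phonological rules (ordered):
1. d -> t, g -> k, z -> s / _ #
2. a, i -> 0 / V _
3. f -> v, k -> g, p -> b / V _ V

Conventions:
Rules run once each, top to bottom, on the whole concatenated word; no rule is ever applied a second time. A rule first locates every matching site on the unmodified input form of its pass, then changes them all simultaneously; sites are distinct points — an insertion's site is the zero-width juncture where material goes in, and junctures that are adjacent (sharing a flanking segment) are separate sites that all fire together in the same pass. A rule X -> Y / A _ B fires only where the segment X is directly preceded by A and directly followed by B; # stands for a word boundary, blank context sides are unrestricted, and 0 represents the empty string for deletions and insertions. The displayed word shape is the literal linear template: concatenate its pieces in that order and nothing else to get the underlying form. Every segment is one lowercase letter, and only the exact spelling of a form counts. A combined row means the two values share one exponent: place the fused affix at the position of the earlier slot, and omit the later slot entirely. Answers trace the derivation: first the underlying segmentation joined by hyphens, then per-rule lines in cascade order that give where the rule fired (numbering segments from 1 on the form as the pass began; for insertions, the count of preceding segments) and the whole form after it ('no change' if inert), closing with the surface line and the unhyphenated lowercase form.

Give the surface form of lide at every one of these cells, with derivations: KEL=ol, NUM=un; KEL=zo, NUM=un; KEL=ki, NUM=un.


cell KEL=ol, NUM=un:
underlying: lide-o-af
1. d -> t, g -> k, z -> s / _ #: no change
2. a, i -> 0 / V _: fires at position(s) 6: lideof
3. f -> v, k -> g, p -> b / V _ V: no change
surface: lideof

cell KEL=zo, NUM=un:
underlying: lide-o-puz
1. d -> t, g -> k, z -> s / _ #: fires at position(s) 8: lideopus
2. a, i -> 0 / V _: no change
3. f -> v, k -> g, p -> b / V _ V: fires at position(s) 6: lideobus
surface: lideobus

cell KEL=ki, NUM=un:
underlying: lide-o-ed
1. d -> t, g -> k, z -> s / _ #: fires at position(s) 7: lideoet
2. a, i -> 0 / V _: no change
3. f -> v, k -> g, p -> b / V _ V: no change
surface: lideoet


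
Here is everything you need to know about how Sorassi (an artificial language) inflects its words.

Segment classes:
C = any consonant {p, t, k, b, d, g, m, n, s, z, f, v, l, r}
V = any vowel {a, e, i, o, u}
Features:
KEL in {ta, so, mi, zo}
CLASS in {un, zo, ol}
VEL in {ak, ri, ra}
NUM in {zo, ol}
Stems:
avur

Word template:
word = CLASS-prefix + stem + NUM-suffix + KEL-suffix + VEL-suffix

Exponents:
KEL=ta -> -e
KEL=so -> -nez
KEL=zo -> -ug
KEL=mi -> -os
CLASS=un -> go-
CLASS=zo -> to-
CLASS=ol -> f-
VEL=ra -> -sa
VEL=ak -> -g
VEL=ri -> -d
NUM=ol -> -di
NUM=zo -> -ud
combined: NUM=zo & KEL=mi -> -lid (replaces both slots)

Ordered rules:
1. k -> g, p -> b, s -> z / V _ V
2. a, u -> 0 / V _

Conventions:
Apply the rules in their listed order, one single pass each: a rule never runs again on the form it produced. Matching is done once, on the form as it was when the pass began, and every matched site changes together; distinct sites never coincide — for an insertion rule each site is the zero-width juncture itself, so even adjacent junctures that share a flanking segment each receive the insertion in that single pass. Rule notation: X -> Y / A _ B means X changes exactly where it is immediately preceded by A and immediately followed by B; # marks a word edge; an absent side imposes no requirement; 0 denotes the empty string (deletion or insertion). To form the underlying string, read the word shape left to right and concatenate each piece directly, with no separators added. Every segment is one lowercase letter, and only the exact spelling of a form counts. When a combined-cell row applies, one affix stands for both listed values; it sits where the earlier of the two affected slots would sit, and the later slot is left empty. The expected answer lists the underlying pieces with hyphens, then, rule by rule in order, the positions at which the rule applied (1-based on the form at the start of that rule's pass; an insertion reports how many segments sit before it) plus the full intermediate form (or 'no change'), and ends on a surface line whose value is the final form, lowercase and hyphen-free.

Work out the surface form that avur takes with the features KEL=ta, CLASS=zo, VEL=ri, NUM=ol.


underlying: to-avur-di-e-d
1. k -> g, p -> b, s -> z / V _ V: no change
2. a, u -> 0 / V _: fires at position(s) 3: tovurdied
surface: tovurdied


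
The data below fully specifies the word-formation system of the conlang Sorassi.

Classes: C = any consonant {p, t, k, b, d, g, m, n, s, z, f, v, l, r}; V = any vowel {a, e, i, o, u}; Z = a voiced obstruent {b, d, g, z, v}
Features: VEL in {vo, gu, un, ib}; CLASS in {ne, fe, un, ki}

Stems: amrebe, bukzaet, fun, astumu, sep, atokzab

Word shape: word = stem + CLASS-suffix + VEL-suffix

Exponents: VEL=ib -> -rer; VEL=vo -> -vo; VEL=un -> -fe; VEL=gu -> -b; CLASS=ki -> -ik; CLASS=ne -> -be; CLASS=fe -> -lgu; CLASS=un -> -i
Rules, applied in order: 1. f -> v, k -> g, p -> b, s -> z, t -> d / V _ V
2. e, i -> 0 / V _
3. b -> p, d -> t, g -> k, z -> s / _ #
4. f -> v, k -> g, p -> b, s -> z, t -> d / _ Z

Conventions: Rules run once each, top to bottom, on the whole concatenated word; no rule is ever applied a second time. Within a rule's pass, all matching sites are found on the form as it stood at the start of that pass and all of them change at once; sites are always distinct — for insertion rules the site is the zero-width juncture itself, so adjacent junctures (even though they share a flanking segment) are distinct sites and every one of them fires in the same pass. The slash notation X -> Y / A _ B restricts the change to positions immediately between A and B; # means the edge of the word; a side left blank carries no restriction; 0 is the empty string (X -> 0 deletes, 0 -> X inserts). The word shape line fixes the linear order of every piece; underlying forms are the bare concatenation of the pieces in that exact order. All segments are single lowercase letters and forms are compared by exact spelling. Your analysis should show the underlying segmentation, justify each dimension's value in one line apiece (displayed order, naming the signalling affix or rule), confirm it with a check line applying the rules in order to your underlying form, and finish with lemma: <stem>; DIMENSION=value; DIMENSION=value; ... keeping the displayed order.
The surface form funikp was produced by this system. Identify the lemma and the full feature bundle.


underlying: fun-ik-b
VEL=gu - signalled by the affix -b
CLASS=ki - signalled by the affix -ik
check: funikb -> funikb -> funikb -> funikp -> funikp
lemma: fun; VEL=gu; CLASS=ki
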